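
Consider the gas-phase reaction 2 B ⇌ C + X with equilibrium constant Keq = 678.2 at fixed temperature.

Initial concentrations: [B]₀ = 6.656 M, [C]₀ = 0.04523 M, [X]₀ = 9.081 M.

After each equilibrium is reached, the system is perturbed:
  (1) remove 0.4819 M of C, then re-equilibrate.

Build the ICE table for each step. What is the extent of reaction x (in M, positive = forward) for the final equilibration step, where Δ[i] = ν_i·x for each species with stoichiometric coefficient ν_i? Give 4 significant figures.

Q₀ = 0.009271 vs Keq = 678.2 ⇒ Q<K, forward
Step 1:
                  B         C         X
  init        6.656   0.04523     9.081
  Δ          -6.413     3.207     3.207
  eq         0.2427     3.252     12.29
  solve Keq expr → x = 3.207; check Q = 678.2
Then remove 0.4819 M of C.
Step 2:
                  B         C         X
  init       0.2427      2.77     12.29
  Δ        -0.01825  0.009127  0.009127
  eq         0.2245     2.779      12.3
  solve Keq expr → x = 0.009127; check Q = 678.2

x = 0.009127 M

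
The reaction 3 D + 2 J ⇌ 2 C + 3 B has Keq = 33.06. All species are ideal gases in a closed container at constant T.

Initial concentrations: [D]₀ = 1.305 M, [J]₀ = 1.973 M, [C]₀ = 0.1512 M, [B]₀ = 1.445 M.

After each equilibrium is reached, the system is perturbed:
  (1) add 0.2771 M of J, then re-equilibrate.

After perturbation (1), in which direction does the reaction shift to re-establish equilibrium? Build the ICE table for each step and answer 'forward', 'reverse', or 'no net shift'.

Direction: forward

Q₀ = 0.007973 vs Keq = 33.06 ⇒ Q<K, forward
Step 1:
                    D           J           C           B
  Initial       1.305       1.973      0.1512       1.445
  Change      -0.8489      -0.566       0.566      0.8489
  Equil        0.4561       1.407      0.7172       2.294
  solve Keq expr → x = 0.283; check Q = 33.06
Then add 0.2771 M of J.
Step 2:
                    D           J           C           B
  Initial      0.4561       1.684      0.7172       2.294
  Change     -0.03342    -0.02228     0.02228     0.03342
  Equil        0.4226       1.662      0.7394       2.327
  solve Keq expr → x = 0.01114; check Q = 33.06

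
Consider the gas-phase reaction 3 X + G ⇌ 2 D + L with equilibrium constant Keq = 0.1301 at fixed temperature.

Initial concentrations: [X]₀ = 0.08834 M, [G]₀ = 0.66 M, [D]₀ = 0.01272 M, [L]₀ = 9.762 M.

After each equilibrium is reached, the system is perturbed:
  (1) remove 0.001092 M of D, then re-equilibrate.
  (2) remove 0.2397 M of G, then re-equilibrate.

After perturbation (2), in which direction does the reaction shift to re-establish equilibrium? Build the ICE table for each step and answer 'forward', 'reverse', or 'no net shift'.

Direction: reverse

Q₀ = 3.471 vs Keq = 0.1301 ⇒ Q>K, reverse
Step 1:
                  X         G         D         L
  Initial   0.08834      0.66   0.01272     9.762
  Change    0.01443  0.004809 -0.009618 -0.004809
  Equil      0.1028    0.6648  0.003102     9.757
  solve Keq expr → x = -0.004809; check Q = 0.1301
Then remove 0.001092 M of D.
Step 2:
                  X         G         D         L
  Initial    0.1028    0.6648   0.00201     9.757
  Change  -0.001532 -5.1082e-04  0.001022 5.1082e-04
  Equil      0.1012    0.6643  0.003031     9.758
  solve Keq expr → x = 5.1082e-04; check Q = 0.1301
Then remove 0.2397 M of G.
Step 3:
                  X         G         D         L
  Initial    0.1012    0.4246  0.003031     9.758
  Change  8.6385e-04 2.8795e-04 -5.7590e-04 -2.8795e-04
  Equil      0.1021    0.4249  0.002455     9.757
  solve Keq expr → x = -2.8795e-04; check Q = 0.1301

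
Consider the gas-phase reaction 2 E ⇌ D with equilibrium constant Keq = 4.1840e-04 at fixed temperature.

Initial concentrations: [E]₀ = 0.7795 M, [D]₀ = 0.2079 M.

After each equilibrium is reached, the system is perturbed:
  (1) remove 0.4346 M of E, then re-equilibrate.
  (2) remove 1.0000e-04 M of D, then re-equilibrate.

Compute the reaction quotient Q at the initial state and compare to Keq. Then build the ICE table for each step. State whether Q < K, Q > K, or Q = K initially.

Q₀ = 0.3422; Q > K (proceeds reverse)

Q₀ = 0.3422 vs Keq = 4.1840e-04 ⇒ Q>K, reverse
Step 1:
                  E         D
  I          0.7795    0.2079
  C          0.4146   -0.2073
  E           1.194 5.9659e-04
  solve Keq expr → x = -0.2073; check Q = 4.1840e-04
Then remove 0.4346 M of E.
Step 2:
                  E         D
  I          0.7595 5.9659e-04
  C       7.0957e-04 -3.5479e-04
  E          0.7602 2.4181e-04
  solve Keq expr → x = -3.5479e-04; check Q = 4.1840e-04
Then remove 1.0000e-04 M of D.
Step 3:
                  E         D
  I          0.7602 1.4181e-04
  C       -1.9975e-04 9.9873e-05
  E            0.76 2.4168e-04
  solve Keq expr → x = 9.9873e-05; check Q = 4.1840e-04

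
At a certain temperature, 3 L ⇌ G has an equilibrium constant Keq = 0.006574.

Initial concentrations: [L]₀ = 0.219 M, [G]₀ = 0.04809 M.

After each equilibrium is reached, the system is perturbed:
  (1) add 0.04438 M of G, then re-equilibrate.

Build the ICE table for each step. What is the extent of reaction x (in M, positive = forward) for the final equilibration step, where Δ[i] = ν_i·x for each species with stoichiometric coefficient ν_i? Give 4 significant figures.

Q₀ = 4.578 vs Keq = 0.006574 ⇒ Q>K, reverse
Step 1:
                   L          G
  I            0.219    0.04809
  C           0.1433   -0.04778
  E           0.3623 3.1272e-04
  solve Keq expr → x = -0.04778; check Q = 0.006574
Then add 0.04438 M of G.
Step 2:
                   L          G
  I           0.3623    0.04469
  C           0.1317    -0.0439
  E            0.494 7.9267e-04
  solve Keq expr → x = -0.0439; check Q = 0.006574

x = -0.0439 M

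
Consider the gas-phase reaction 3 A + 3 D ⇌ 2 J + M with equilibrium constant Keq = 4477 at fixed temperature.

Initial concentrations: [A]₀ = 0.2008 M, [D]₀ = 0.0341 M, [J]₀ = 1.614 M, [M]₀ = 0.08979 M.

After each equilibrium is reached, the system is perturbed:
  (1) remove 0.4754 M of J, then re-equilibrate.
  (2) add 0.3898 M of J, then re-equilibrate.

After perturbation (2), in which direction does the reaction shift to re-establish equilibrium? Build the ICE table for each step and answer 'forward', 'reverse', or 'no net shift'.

Q₀ = 7.2859e+05 vs Keq = 4477 ⇒ Q>K, reverse
Step 1:
                  A         D         J         M
  init       0.2008    0.0341     1.614   0.08979
  Δ         0.08101   0.08101    -0.054    -0.027
  eq         0.2818    0.1151      1.56   0.06279
  solve Keq expr → x = -0.027; check Q = 4477
Then remove 0.4754 M of J.
Step 2:
                  A         D         J         M
  init       0.2818    0.1151     1.085   0.06279
  Δ        -0.01603  -0.01603   0.01069  0.005344
  eq         0.2658   0.09907     1.095   0.06813
  solve Keq expr → x = 0.005344; check Q = 4477
Then add 0.3898 M of J.
Step 3:
                  A         D         J         M
  init       0.2658   0.09907     1.485   0.06813
  Δ         0.01342   0.01342 -0.008947 -0.004474
  eq         0.2792    0.1125     1.476   0.06366
  solve Keq expr → x = -0.004474; check Q = 4477

Direction: reverse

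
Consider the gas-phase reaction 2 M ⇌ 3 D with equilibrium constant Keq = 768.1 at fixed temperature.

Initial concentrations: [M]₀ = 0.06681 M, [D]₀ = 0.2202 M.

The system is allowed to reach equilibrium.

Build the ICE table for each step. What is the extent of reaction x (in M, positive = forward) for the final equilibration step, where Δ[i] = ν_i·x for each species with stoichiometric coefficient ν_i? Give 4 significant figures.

Q₀ = 2.392 vs Keq = 768.1 ⇒ Q<K, forward
Step 1:
                   M          D
  Initial    0.06681     0.2202
  Change    -0.06055    0.09083
  Equil     0.006259      0.311
  solve Keq expr → x = 0.03028; check Q = 768.1

x = 0.03028 M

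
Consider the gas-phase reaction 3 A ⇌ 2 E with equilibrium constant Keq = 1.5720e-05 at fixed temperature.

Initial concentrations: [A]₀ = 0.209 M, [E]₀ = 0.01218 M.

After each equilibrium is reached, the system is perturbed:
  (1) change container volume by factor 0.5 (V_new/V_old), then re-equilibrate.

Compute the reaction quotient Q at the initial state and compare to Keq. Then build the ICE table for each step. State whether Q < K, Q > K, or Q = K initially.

Q₀ = 0.01625; Q > K (proceeds reverse)

Q₀ = 0.01625 vs Keq = 1.5720e-05 ⇒ Q>K, reverse
Step 1:
                   A          E
  init         0.209    0.01218
  Δ          0.01763   -0.01175
  eq          0.2266 4.2776e-04
  solve Keq expr → x = -0.005876; check Q = 1.5720e-05
Then change container volume by factor 0.5 (V_new/V_old).
Step 2:
                   A          E
  init        0.4533 8.5552e-04
  Δ       -5.2838e-04 3.5225e-04
  eq          0.4527   0.001208
  solve Keq expr → x = 1.7613e-04; check Q = 1.5720e-05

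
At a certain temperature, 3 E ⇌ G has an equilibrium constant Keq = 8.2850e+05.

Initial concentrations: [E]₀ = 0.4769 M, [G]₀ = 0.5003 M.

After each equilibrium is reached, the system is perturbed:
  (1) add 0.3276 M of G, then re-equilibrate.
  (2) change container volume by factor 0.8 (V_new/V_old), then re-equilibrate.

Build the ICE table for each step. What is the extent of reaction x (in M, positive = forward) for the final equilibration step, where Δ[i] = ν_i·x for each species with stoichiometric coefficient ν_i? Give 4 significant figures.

Q₀ = 4.613 vs Keq = 8.2850e+05 ⇒ Q<K, forward
Step 1:
                  E         G
  init       0.4769    0.5003
  Δ         -0.4676    0.1559
  eq       0.009252    0.6562
  solve Keq expr → x = 0.1559; check Q = 8.2850e+05
Then add 0.3276 M of G.
Step 2:
                  E         G
  init     0.009252    0.9838
  Δ        0.001336 -4.4519e-04
  eq        0.01059    0.9833
  solve Keq expr → x = -4.4519e-04; check Q = 8.2850e+05
Then change container volume by factor 0.8 (V_new/V_old).
Step 3:
                  E         G
  init      0.01323     1.229
  Δ       -0.001827 6.0916e-04
  eq        0.01141      1.23
  solve Keq expr → x = 6.0916e-04; check Q = 8.2850e+05

x = 6.0916e-04 M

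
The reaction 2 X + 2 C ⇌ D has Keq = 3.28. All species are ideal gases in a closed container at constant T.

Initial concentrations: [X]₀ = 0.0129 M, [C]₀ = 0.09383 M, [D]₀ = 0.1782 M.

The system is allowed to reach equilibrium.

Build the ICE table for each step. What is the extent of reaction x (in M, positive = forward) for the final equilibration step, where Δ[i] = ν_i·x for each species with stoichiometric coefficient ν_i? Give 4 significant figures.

Q₀ = 1.2163e+05 vs Keq = 3.28 ⇒ Q>K, reverse
Step 1:
                   X          C          D
  Initial     0.0129    0.09383     0.1782
  Change      0.2788     0.2788    -0.1394
  Equil       0.2917     0.3727    0.03878
  solve Keq expr → x = -0.1394; check Q = 3.28

x = -0.1394 M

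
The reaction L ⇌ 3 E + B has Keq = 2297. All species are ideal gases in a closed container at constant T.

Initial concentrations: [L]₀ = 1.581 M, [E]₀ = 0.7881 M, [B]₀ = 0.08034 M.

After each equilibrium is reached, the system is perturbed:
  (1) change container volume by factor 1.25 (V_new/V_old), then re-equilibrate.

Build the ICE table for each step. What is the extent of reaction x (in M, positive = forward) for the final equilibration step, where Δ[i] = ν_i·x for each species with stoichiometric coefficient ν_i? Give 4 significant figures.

x = 0.03401 M

Q₀ = 0.02487 vs Keq = 2297 ⇒ Q<K, forward
Step 1:
                   L          E          B
  init         1.581     0.7881    0.08034
  Δ           -1.483       4.45      1.483
  eq         0.09781      5.238      1.564
  solve Keq expr → x = 1.483; check Q = 2297
Then change container volume by factor 1.25 (V_new/V_old).
Step 2:
                   L          E          B
  init       0.07824       4.19      1.251
  Δ         -0.03401      0.102    0.03401
  eq         0.04423      4.292      1.285
  solve Keq expr → x = 0.03401; check Q = 2297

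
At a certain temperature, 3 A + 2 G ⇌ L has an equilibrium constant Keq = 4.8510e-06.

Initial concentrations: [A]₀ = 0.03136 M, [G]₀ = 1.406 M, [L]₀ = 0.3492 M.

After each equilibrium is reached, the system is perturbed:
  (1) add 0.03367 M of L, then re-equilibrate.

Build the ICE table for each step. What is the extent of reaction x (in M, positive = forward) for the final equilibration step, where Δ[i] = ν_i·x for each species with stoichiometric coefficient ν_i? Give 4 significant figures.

x = -0.03366 M

Q₀ = 5728 vs Keq = 4.8510e-06 ⇒ Q>K, reverse
Step 1:
                  A         G         L
  Initial   0.03136     1.406    0.3492
  Change      1.048    0.6983   -0.3492
  Equil       1.079     2.104 2.6976e-05
  solve Keq expr → x = -0.3492; check Q = 4.8510e-06
Then add 0.03367 M of L.
Step 2:
                  A         G         L
  Initial     1.079     2.104    0.0337
  Change      0.101   0.06732  -0.03366
  Equil        1.18     2.172 3.7576e-05
  solve Keq expr → x = -0.03366; check Q = 4.8510e-06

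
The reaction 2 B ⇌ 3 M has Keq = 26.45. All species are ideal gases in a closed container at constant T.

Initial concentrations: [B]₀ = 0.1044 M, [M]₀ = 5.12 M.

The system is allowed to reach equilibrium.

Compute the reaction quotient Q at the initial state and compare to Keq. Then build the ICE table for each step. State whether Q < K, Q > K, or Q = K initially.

Q₀ = 1.2314e+04; Q > K (proceeds reverse)

Q₀ = 1.2314e+04 vs Keq = 26.45 ⇒ Q>K, reverse
Step 1:
                    B           M
  I            0.1044        5.12
  C             1.129      -1.693
  E             1.233       3.427
  solve Keq expr → x = -0.5645; check Q = 26.45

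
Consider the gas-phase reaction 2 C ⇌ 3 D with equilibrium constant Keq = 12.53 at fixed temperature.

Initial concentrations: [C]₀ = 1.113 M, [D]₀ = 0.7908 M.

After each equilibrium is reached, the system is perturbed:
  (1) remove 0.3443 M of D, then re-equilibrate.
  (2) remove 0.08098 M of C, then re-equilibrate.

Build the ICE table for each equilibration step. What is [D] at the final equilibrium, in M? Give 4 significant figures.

[D]_eq = 1.338 M

Q₀ = 0.3992 vs Keq = 12.53 ⇒ Q<K, forward
Step 1:
                    C           D
  Initial       1.113      0.7908
  Change      -0.5405      0.8107
  Equil        0.5725       1.601
  solve Keq expr → x = 0.2702; check Q = 12.53
Then remove 0.3443 M of D.
Step 2:
                    C           D
  Initial      0.5725       1.257
  Change      -0.1006      0.1508
  Equil         0.472       1.408
  solve Keq expr → x = 0.05028; check Q = 12.53
Then remove 0.08098 M of C.
Step 3:
                    C           D
  Initial       0.391       1.408
  Change      0.04641    -0.06962
  Equil        0.4374       1.338
  solve Keq expr → x = -0.02321; check Q = 12.53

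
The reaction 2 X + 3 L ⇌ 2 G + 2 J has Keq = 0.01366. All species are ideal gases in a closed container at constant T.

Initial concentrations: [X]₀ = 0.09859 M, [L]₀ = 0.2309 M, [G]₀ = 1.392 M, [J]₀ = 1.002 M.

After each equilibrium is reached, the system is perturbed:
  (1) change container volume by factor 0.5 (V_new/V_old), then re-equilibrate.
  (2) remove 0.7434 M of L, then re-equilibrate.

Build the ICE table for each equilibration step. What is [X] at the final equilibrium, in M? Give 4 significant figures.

Q₀ = 1.6258e+04 vs Keq = 0.01366 ⇒ Q>K, reverse
Step 1:
                    X           L           G           J
  init        0.09859      0.2309       1.392       1.002
  Δ            0.7539       1.131     -0.7539     -0.7539
  eq           0.8525       1.362      0.6381      0.2481
  solve Keq expr → x = -0.3769; check Q = 0.01366
Then change container volume by factor 0.5 (V_new/V_old).
Step 2:
                    X           L           G           J
  init          1.705       2.723       1.276      0.4962
  Δ          -0.08524     -0.1279     0.08524     0.08524
  eq             1.62       2.596       1.361      0.5815
  solve Keq expr → x = 0.04262; check Q = 0.01366
Then remove 0.7434 M of L.
Step 3:
                    X           L           G           J
  init           1.62       1.852       1.361      0.5815
  Δ             0.114       0.171      -0.114      -0.114
  eq            1.734       2.023       1.247      0.4675
  solve Keq expr → x = -0.057; check Q = 0.01366

[X]_eq = 1.734 M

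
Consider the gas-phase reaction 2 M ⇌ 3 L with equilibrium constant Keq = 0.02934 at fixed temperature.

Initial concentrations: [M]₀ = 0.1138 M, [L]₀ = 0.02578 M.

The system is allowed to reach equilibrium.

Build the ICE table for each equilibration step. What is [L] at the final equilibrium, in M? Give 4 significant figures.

[L]_eq = 0.06183 M

Q₀ = 0.001323 vs Keq = 0.02934 ⇒ Q<K, forward
Step 1:
                  M         L
  init       0.1138   0.02578
  Δ        -0.02404   0.03605
  eq        0.08976   0.06183
  solve Keq expr → x = 0.01202; check Q = 0.02934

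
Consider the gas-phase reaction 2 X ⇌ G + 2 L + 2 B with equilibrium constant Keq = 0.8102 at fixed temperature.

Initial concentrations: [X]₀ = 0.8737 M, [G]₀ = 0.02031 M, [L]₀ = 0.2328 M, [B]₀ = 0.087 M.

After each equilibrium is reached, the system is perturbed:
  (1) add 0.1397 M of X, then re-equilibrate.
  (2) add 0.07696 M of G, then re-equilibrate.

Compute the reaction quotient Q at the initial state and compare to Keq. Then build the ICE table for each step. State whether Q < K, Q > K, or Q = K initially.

Q₀ = 1.0914e-05; Q < K (proceeds forward)

Q₀ = 1.0914e-05 vs Keq = 0.8102 ⇒ Q<K, forward
Step 1:
                    X           G           L           B
  I            0.8737     0.02031      0.2328       0.087
  C           -0.5607      0.2803      0.5607      0.5607
  E             0.313      0.3006      0.7935      0.6477
  solve Keq expr → x = 0.2803; check Q = 0.8102
Then add 0.1397 M of X.
Step 2:
                    X           G           L           B
  I            0.4527      0.3006      0.7935      0.6477
  C          -0.06302     0.03151     0.06302     0.06302
  E            0.3897      0.3321      0.8565      0.7107
  solve Keq expr → x = 0.03151; check Q = 0.8102
Then add 0.07696 M of G.
Step 3:
                    X           G           L           B
  I            0.3897      0.4091      0.8565      0.7107
  C           0.01818    -0.00909    -0.01818    -0.01818
  E            0.4079         0.4      0.8383      0.6925
  solve Keq expr → x = -0.00909; check Q = 0.8102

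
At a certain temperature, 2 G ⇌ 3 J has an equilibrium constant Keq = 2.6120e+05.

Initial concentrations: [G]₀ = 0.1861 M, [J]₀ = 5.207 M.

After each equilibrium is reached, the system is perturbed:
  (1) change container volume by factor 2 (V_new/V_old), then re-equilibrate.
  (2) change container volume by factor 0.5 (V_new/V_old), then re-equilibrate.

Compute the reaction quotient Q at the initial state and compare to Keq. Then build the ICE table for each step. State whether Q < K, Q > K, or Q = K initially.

Q₀ = 4076 vs Keq = 2.6120e+05 ⇒ Q<K, forward
Step 1:
                   G          J
  Initial     0.1861      5.207
  Change     -0.1612     0.2418
  Equil      0.02489      5.449
  solve Keq expr → x = 0.08061; check Q = 2.6120e+05
Then change container volume by factor 2 (V_new/V_old).
Step 2:
                   G          J
  Initial    0.01244      2.724
  Change   -0.003618   0.005427
  Equil     0.008825       2.73
  solve Keq expr → x = 0.001809; check Q = 2.6120e+05
Then change container volume by factor 0.5 (V_new/V_old).
Step 3:
                   G          J
  Initial    0.01765       5.46
  Change    0.007237   -0.01085
  Equil      0.02489      5.449
  solve Keq expr → x = -0.003618; check Q = 2.6120e+05

Q₀ = 4076; Q < K (proceeds forward)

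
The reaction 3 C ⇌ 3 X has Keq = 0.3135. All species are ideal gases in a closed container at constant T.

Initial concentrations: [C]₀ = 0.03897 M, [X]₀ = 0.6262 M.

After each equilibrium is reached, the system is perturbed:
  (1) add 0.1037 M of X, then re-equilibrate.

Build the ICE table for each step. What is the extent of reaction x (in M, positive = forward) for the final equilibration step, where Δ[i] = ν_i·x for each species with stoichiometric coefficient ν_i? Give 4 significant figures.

Q₀ = 4149 vs Keq = 0.3135 ⇒ Q>K, reverse
Step 1:
                   C          X
  I          0.03897     0.6262
  C           0.3571    -0.3571
  E           0.3961     0.2691
  solve Keq expr → x = -0.119; check Q = 0.3135
Then add 0.1037 M of X.
Step 2:
                   C          X
  I           0.3961     0.3728
  C          0.06175   -0.06175
  E           0.4578      0.311
  solve Keq expr → x = -0.02058; check Q = 0.3135

x = -0.02058 M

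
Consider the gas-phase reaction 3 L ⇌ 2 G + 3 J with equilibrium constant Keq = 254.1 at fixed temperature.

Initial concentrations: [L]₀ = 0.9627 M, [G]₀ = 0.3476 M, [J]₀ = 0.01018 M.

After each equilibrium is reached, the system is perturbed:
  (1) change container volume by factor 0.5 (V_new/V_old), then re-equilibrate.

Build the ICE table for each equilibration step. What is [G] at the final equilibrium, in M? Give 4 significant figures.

[G]_eq = 1.738 M

Q₀ = 1.4287e-07 vs Keq = 254.1 ⇒ Q<K, forward
Step 1:
                  L         G         J
  I          0.9627    0.3476   0.01018
  C         -0.8374    0.5583    0.8374
  E          0.1253    0.9059    0.8476
  solve Keq expr → x = 0.2791; check Q = 254.1
Then change container volume by factor 0.5 (V_new/V_old).
Step 2:
                  L         G         J
  I          0.2506     1.812     1.695
  C           0.111  -0.07397    -0.111
  E          0.3615     1.738     1.584
  solve Keq expr → x = -0.03699; check Q = 254.1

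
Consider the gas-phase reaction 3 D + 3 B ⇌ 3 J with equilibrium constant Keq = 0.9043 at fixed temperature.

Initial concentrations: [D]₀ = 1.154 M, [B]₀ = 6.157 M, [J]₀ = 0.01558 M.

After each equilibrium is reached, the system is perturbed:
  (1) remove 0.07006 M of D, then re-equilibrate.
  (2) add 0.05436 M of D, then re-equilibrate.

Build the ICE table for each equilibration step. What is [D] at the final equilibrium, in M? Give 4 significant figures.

Q₀ = 1.0543e-08 vs Keq = 0.9043 ⇒ Q<K, forward
Step 1:
                    D           B           J
  init          1.154       6.157     0.01558
  Δ           -0.9599     -0.9599      0.9599
  eq           0.1941       5.197      0.9755
  solve Keq expr → x = 0.32; check Q = 0.9043
Then remove 0.07006 M of D.
Step 2:
                    D           B           J
  init          0.124       5.197      0.9755
  Δ           0.05679     0.05679    -0.05679
  eq           0.1808       5.254      0.9187
  solve Keq expr → x = -0.01893; check Q = 0.9043
Then add 0.05436 M of D.
Step 3:
                    D           B           J
  init         0.2352       5.254      0.9187
  Δ          -0.04408    -0.04408     0.04408
  eq           0.1911        5.21      0.9628
  solve Keq expr → x = 0.01469; check Q = 0.9043

[D]_eq = 0.1911 M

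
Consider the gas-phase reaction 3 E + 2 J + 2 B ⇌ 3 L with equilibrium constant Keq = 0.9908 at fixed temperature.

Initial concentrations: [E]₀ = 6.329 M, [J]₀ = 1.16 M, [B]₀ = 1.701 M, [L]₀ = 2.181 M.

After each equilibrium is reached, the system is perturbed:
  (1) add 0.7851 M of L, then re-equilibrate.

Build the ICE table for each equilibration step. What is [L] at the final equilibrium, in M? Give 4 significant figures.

[L]_eq = 3.875 M

Q₀ = 0.01051 vs Keq = 0.9908 ⇒ Q<K, forward
Step 1:
                   E          J          B          L
  Initial      6.329       1.16      1.701      2.181
  Change      -1.035    -0.6898    -0.6898      1.035
  Equil        5.294     0.4702      1.011      3.216
  solve Keq expr → x = 0.3449; check Q = 0.9908
Then add 0.7851 M of L.
Step 2:
                   E          J          B          L
  Initial      5.294     0.4702      1.011      4.001
  Change      0.1261    0.08407    0.08407    -0.1261
  Equil         5.42     0.5543      1.095      3.875
  solve Keq expr → x = -0.04203; check Q = 0.9908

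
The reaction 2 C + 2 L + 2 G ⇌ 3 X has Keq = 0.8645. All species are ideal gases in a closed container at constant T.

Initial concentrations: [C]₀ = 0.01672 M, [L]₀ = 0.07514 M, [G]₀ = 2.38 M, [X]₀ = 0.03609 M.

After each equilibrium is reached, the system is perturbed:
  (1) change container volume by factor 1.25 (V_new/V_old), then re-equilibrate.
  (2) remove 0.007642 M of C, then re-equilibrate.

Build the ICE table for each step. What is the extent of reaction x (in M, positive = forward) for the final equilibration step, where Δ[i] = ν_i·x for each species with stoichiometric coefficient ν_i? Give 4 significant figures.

Q₀ = 5.258 vs Keq = 0.8645 ⇒ Q>K, reverse
Step 1:
                    C           L           G           X
  Initial     0.01672     0.07514        2.38     0.03609
  Change     0.006614    0.006614    0.006614   -0.009921
  Equil       0.02333     0.08175       2.387     0.02617
  solve Keq expr → x = -0.003307; check Q = 0.8645
Then change container volume by factor 1.25 (V_new/V_old).
Step 2:
                    C           L           G           X
  Initial     0.01867      0.0654       1.909     0.02093
  Change      0.00184     0.00184     0.00184   -0.002759
  Equil       0.02051     0.06724       1.911     0.01818
  solve Keq expr → x = -9.1983e-04; check Q = 0.8645
Then remove 0.007642 M of C.
Step 3:
                    C           L           G           X
  Initial     0.01287     0.06724       1.911     0.01818
  Change      0.00209     0.00209     0.00209   -0.003135
  Equil       0.01496     0.06933       1.913     0.01504
  solve Keq expr → x = -0.001045; check Q = 0.8645

x = -0.001045 M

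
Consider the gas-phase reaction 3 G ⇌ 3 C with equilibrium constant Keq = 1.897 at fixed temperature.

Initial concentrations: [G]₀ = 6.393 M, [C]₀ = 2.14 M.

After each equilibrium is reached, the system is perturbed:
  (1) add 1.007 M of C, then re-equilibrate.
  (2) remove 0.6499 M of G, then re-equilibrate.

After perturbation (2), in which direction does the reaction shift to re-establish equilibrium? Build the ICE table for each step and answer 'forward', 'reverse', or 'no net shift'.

Q₀ = 0.03751 vs Keq = 1.897 ⇒ Q<K, forward
Step 1:
                  G         C
  Initial     6.393      2.14
  Change      -2.58      2.58
  Equil       3.813      4.72
  solve Keq expr → x = 0.86; check Q = 1.897
Then add 1.007 M of C.
Step 2:
                  G         C
  Initial     3.813     5.727
  Change       0.45     -0.45
  Equil       4.263     5.277
  solve Keq expr → x = -0.15; check Q = 1.897
Then remove 0.6499 M of G.
Step 3:
                  G         C
  Initial     3.613     5.277
  Change     0.3595   -0.3595
  Equil       3.973     4.918
  solve Keq expr → x = -0.1198; check Q = 1.897

Direction: reverse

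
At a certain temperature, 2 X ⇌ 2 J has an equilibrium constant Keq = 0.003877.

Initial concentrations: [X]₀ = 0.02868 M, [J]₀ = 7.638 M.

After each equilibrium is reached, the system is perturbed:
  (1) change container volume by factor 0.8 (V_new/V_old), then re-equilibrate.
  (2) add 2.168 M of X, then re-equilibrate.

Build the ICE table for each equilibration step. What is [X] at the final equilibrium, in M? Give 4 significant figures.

[X]_eq = 11.06 M

Q₀ = 7.0925e+04 vs Keq = 0.003877 ⇒ Q>K, reverse
Step 1:
                    X           J
  init        0.02868       7.638
  Δ             7.189      -7.189
  eq            7.217      0.4494
  solve Keq expr → x = -3.594; check Q = 0.003877
Then change container volume by factor 0.8 (V_new/V_old).
Step 2:
                    X           J
  init          9.022      0.5617
  Δ                 0           0
  eq            9.022      0.5617
  solve Keq expr → x = 0; check Q = 0.003877
Then add 2.168 M of X.
Step 3:
                    X           J
  init          11.19      0.5617
  Δ           -0.1271      0.1271
  eq            11.06      0.6888
  solve Keq expr → x = 0.06354; check Q = 0.003877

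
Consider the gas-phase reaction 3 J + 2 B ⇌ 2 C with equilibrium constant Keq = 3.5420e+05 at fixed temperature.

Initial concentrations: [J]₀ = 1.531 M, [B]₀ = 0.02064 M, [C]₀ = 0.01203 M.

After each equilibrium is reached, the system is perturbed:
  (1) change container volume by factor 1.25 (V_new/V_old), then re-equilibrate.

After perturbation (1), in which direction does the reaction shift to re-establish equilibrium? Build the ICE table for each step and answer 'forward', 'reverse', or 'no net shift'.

Q₀ = 0.09466 vs Keq = 3.5420e+05 ⇒ Q<K, forward
Step 1:
                  J         B         C
  Initial     1.531   0.02064   0.01203
  Change   -0.03092  -0.02061   0.02061
  Equil         1.5 2.9851e-05   0.03264
  solve Keq expr → x = 0.01031; check Q = 3.5420e+05
Then change container volume by factor 1.25 (V_new/V_old).
Step 2:
                  J         B         C
  Initial       1.2 2.3881e-05   0.02611
  Change  1.4221e-05 9.4808e-06 -9.4808e-06
  Equil         1.2 3.3361e-05    0.0261
  solve Keq expr → x = -4.7404e-06; check Q = 3.5420e+05

Direction: reverse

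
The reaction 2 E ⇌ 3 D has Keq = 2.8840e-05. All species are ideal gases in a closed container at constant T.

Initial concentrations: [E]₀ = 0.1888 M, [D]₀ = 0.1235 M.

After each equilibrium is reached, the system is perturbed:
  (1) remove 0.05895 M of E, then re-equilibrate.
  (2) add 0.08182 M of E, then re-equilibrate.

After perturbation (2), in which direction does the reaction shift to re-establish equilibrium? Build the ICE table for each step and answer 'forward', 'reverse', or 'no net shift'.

Direction: forward

Q₀ = 0.05284 vs Keq = 2.8840e-05 ⇒ Q>K, reverse
Step 1:
                   E          D
  I           0.1888     0.1235
  C          0.07395    -0.1109
  E           0.2627    0.01258
  solve Keq expr → x = -0.03697; check Q = 2.8840e-05
Then remove 0.05895 M of E.
Step 2:
                   E          D
  I           0.2038    0.01258
  C         0.001277  -0.001916
  E           0.2051    0.01066
  solve Keq expr → x = -6.3860e-04; check Q = 2.8840e-05
Then add 0.08182 M of E.
Step 3:
                   E          D
  I           0.2869    0.01066
  C        -0.001747   0.002621
  E           0.2851    0.01329
  solve Keq expr → x = 8.7367e-04; check Q = 2.8840e-05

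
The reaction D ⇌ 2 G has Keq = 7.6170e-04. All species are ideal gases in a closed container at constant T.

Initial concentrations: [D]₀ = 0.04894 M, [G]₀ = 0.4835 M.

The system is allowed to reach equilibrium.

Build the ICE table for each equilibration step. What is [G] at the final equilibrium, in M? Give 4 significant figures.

Q₀ = 4.777 vs Keq = 7.6170e-04 ⇒ Q>K, reverse
Step 1:
                  D         G
  Initial   0.04894    0.4835
  Change     0.2344   -0.4688
  Equil      0.2833   0.01469
  solve Keq expr → x = -0.2344; check Q = 7.6170e-04

[G]_eq = 0.01469 M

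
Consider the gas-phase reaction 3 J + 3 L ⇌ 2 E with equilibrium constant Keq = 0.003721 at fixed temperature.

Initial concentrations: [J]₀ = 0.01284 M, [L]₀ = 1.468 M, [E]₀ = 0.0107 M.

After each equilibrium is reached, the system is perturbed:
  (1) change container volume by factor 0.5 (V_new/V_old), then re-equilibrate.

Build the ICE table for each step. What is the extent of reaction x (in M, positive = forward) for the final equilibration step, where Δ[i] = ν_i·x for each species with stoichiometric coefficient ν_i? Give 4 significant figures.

x = 0.001336 M

Q₀ = 17.1 vs Keq = 0.003721 ⇒ Q>K, reverse
Step 1:
                    J           L           E
  Initial     0.01284       1.468      0.0107
  Change      0.01527     0.01527    -0.01018
  Equil       0.02811       1.483  5.1937e-04
  solve Keq expr → x = -0.00509; check Q = 0.003721
Then change container volume by factor 0.5 (V_new/V_old).
Step 2:
                    J           L           E
  Initial     0.05622       2.967    0.001039
  Change    -0.004008   -0.004008    0.002672
  Equil       0.05221       2.963    0.003711
  solve Keq expr → x = 0.001336; check Q = 0.003721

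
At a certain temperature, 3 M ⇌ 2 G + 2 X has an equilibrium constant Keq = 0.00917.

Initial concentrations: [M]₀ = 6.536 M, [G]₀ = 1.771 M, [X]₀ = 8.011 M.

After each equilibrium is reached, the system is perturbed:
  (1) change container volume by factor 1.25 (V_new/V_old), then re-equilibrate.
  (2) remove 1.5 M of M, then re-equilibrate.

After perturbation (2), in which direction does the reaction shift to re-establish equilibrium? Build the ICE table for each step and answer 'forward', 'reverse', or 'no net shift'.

Q₀ = 0.7209 vs Keq = 0.00917 ⇒ Q>K, reverse
Step 1:
                   M          G          X
  Initial      6.536      1.771      8.011
  Change       2.104     -1.403     -1.403
  Equil         8.64     0.3681      6.608
  solve Keq expr → x = -0.7015; check Q = 0.00917
Then change container volume by factor 1.25 (V_new/V_old).
Step 2:
                   M          G          X
  Initial      6.912     0.2944      5.286
  Change    -0.04462    0.02975    0.02975
  Equil        6.868     0.3242      5.316
  solve Keq expr → x = 0.01487; check Q = 0.00917
Then remove 1.5 M of M.
Step 3:
                   M          G          X
  Initial      5.368     0.3242      5.316
  Change      0.1319   -0.08796   -0.08796
  Equil          5.5     0.2362      5.228
  solve Keq expr → x = -0.04398; check Q = 0.00917

Direction: reverse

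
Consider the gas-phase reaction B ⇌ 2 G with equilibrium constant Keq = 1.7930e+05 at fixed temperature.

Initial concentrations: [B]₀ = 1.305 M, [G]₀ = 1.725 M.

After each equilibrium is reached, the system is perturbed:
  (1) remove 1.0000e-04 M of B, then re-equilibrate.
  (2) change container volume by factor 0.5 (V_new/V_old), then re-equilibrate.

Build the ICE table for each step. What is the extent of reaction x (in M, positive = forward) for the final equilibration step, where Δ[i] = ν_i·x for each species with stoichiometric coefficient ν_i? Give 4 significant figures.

x = -2.0954e-04 M

Q₀ = 2.28 vs Keq = 1.7930e+05 ⇒ Q<K, forward
Step 1:
                  B         G
  Initial     1.305     1.725
  Change     -1.305      2.61
  Equil   1.0480e-04     4.335
  solve Keq expr → x = 1.305; check Q = 1.7930e+05
Then remove 1.0000e-04 M of B.
Step 2:
                  B         G
  Initial 4.7987e-06     4.335
  Change  9.9990e-05 -1.9998e-04
  Equil   1.0479e-04     4.335
  solve Keq expr → x = -9.9990e-05; check Q = 1.7930e+05
Then change container volume by factor 0.5 (V_new/V_old).
Step 3:
                  B         G
  Initial 2.0958e-04     8.669
  Change  2.0954e-04 -4.1908e-04
  Equil   4.1912e-04     8.669
  solve Keq expr → x = -2.0954e-04; check Q = 1.7930e+05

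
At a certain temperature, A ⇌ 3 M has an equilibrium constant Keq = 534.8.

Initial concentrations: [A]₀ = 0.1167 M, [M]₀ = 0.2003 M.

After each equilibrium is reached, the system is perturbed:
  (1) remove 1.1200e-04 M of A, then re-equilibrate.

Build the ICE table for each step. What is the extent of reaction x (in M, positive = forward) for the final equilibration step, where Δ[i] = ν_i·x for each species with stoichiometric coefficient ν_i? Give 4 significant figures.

Q₀ = 0.06886 vs Keq = 534.8 ⇒ Q<K, forward
Step 1:
                  A         M
  init       0.1167    0.2003
  Δ         -0.1164    0.3492
  eq      3.1020e-04    0.5495
  solve Keq expr → x = 0.1164; check Q = 534.8
Then remove 1.1200e-04 M of A.
Step 2:
                  A         M
  init    1.9820e-04    0.5495
  Δ       1.1143e-04 -3.3430e-04
  eq      3.0963e-04    0.5491
  solve Keq expr → x = -1.1143e-04; check Q = 534.8

x = -1.1143e-04 M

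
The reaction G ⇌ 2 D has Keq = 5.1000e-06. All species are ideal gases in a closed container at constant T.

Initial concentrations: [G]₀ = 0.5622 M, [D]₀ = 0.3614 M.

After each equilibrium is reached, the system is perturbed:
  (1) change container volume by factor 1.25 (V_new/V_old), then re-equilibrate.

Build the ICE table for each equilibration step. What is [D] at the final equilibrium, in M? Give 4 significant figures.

[D]_eq = 0.00174 M

Q₀ = 0.2323 vs Keq = 5.1000e-06 ⇒ Q>K, reverse
Step 1:
                   G          D
  init        0.5622     0.3614
  Δ           0.1797    -0.3595
  eq          0.7419   0.001945
  solve Keq expr → x = -0.1797; check Q = 5.1000e-06
Then change container volume by factor 1.25 (V_new/V_old).
Step 2:
                   G          D
  init        0.5935   0.001556
  Δ       -9.1773e-05 1.8355e-04
  eq          0.5935    0.00174
  solve Keq expr → x = 9.1773e-05; check Q = 5.1000e-06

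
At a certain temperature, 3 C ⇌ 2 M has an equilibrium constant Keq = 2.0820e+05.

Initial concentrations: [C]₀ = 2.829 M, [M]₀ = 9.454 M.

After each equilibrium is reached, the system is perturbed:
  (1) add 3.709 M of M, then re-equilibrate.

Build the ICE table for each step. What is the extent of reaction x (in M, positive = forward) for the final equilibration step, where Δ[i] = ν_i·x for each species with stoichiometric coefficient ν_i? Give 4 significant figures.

Q₀ = 3.948 vs Keq = 2.0820e+05 ⇒ Q<K, forward
Step 1:
                   C          M
  Initial      2.829      9.454
  Change      -2.744      1.829
  Equil      0.08488      11.28
  solve Keq expr → x = 0.9147; check Q = 2.0820e+05
Then add 3.709 M of M.
Step 2:
                   C          M
  Initial    0.08488      14.99
  Change     0.01765   -0.01177
  Equil       0.1025      14.98
  solve Keq expr → x = -0.005884; check Q = 2.0820e+05

x = -0.005884 M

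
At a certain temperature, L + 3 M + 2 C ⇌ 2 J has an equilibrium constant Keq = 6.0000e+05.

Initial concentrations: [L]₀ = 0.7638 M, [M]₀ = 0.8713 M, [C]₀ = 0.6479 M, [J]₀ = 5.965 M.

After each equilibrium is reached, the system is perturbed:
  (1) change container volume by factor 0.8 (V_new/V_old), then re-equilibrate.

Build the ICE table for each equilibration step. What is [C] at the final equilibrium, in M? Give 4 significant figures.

Q₀ = 167.8 vs Keq = 6.0000e+05 ⇒ Q<K, forward
Step 1:
                   L          M          C          J
  init        0.7638     0.8713     0.6479      5.965
  Δ          -0.2364    -0.7091    -0.4727     0.4727
  eq          0.5274     0.1622     0.1752      6.438
  solve Keq expr → x = 0.2364; check Q = 6.0000e+05
Then change container volume by factor 0.8 (V_new/V_old).
Step 2:
                   L          M          C          J
  init        0.6593     0.2028      0.219      8.047
  Δ         -0.01265   -0.03794   -0.02529    0.02529
  eq          0.6466     0.1648     0.1937      8.072
  solve Keq expr → x = 0.01265; check Q = 6.0000e+05

[C]_eq = 0.1937 M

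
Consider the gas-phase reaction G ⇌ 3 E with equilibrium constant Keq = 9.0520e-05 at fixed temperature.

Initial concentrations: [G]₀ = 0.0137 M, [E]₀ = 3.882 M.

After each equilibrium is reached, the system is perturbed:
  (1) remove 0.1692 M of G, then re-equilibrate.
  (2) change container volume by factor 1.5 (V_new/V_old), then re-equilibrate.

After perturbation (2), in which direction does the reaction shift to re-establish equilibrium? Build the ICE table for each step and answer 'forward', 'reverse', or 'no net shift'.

Q₀ = 4270 vs Keq = 9.0520e-05 ⇒ Q>K, reverse
Step 1:
                   G          E
  init        0.0137      3.882
  Δ            1.278     -3.833
  eq           1.291     0.0489
  solve Keq expr → x = -1.278; check Q = 9.0520e-05
Then remove 0.1692 M of G.
Step 2:
                   G          E
  init         1.122     0.0489
  Δ       7.4195e-04  -0.002226
  eq           1.123    0.04667
  solve Keq expr → x = -7.4195e-04; check Q = 9.0520e-05
Then change container volume by factor 1.5 (V_new/V_old).
Step 3:
                   G          E
  init        0.7486    0.03111
  Δ        -0.003199   0.009598
  eq          0.7454    0.04071
  solve Keq expr → x = 0.003199; check Q = 9.0520e-05

Direction: forward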